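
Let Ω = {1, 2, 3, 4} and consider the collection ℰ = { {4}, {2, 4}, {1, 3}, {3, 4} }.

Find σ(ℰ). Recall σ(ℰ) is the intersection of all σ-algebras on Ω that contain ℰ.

Take S₀ = ℰ ∪ {∅, Ω} = { {}, {4}, {1, 3}, {2, 4}, {3, 4}, Ω }.
Step 1: 4 new —
  {1, 2}  = {3, 4}ᶜ
  {1, 2, 3}  = {4}ᶜ
  {1, 3, 4}  = {3, 4} ∪ {1, 3}
  {2, 3, 4}  = {3, 4} ∪ {2, 4}
  (now 10)
Step 2. New:
  {1}  = {2, 3, 4}ᶜ
  {2}  = {1, 3, 4}ᶜ
  {1, 2, 4}  = {1, 2} ∪ {4}
  (now 13)
Step 3 adds 2:
  {3}  = {1, 2, 4}ᶜ
  {1, 4}  = {4} ∪ {1}
  (now 15)
Step 4: +1 →
  {2, 3}  = {1, 4}ᶜ
  (now 16)
Step 5: no new sets; the family is a σ-algebra.

|σ(ℰ)| = 16.  σ(ℰ) = { {}, {1}, {2}, {3}, {4}, {1, 2}, {1, 3}, {1, 4}, {2, 3}, {2, 4}, {3, 4}, {1, 2, 3}, {1, 2, 4}, {1, 3, 4}, {2, 3, 4}, Ω }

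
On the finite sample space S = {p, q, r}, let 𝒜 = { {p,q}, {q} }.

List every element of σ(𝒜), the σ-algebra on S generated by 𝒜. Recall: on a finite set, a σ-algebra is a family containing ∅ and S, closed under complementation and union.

Answer: σ(𝒜) = { ∅, {p}, {q}, {r}, {p,q}, {p,r}, {q,r}, S }

Working:
Take S₀ = 𝒜 ∪ {∅, S} = { ∅, {q}, {p,q}, S }.
Iteration 1: 2 new —
  {r}  = S∖{p,q}
  {p,r}  = S∖{q}
  — 6 sets.
Iteration 2: 1 new —
  {q,r}  = {r} ∪ {q}
  — 7 sets.
Iteration 3. New:
  {p}  = S∖{q,r}
  — 8 sets.
Iteration 4: already closed under ᶜ and ∪.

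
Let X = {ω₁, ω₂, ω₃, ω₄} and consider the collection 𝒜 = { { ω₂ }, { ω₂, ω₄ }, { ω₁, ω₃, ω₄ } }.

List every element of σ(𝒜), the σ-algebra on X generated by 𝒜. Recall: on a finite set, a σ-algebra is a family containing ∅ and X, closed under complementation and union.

Begin from { {  }, { ω₂ }, { ω₂, ω₄ }, { ω₁, ω₃, ω₄ }, X } (that is, 𝒜 plus ∅ and X).
Step 1: +1 →
  { ω₁, ω₃ }  = { ω₂, ω₄ }ᶜ
Step 2 (1 new):
  { ω₁, ω₂, ω₃ }  = { ω₂ } ∪ { ω₁, ω₃ }
Step 3: +1 →
  { ω₄ }  = { ω₁, ω₂, ω₃ }ᶜ
Step 4: already closed under ᶜ and ∪.

Therefore σ(𝒜) = { {  }, { ω₂ }, { ω₄ }, { ω₁, ω₃ }, { ω₂, ω₄ }, { ω₁, ω₂, ω₃ }, { ω₁, ω₃, ω₄ }, X } (|σ(𝒜)| = 8).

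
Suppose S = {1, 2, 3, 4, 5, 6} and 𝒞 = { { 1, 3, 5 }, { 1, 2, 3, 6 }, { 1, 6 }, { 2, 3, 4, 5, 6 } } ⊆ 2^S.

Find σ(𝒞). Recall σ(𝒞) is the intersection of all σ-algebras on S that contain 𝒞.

|σ(𝒞)| = 64.  σ(𝒞) = { {  }, { 1 }, { 2 }, { 3 }, { 4 }, { 5 }, { 6 }, { 1, 2 }, { 1, 3 }, { 1, 4 }, { 1, 5 }, { 1, 6 }, { 2, 3 }, { 2, 4 }, { 2, 5 }, { 2, 6 }, { 3, 4 }, { 3, 5 }, { 3, 6 }, { 4, 5 }, { 4, 6 }, { 5, 6 }, { 1, 2, 3 }, { 1, 2, 4 }, { 1, 2, 5 }, { 1, 2, 6 }, { 1, 3, 4 }, { 1, 3, 5 }, { 1, 3, 6 }, { 1, 4, 5 }, { 1, 4, 6 }, { 1, 5, 6 }, { 2, 3, 4 }, { 2, 3, 5 }, { 2, 3, 6 }, { 2, 4, 5 }, { 2, 4, 6 }, { 2, 5, 6 }, { 3, 4, 5 }, { 3, 4, 6 }, { 3, 5, 6 }, { 4, 5, 6 }, { 1, 2, 3, 4 }, { 1, 2, 3, 5 }, { 1, 2, 3, 6 }, { 1, 2, 4, 5 }, { 1, 2, 4, 6 }, { 1, 2, 5, 6 }, { 1, 3, 4, 5 }, { 1, 3, 4, 6 }, { 1, 3, 5, 6 }, { 1, 4, 5, 6 }, { 2, 3, 4, 5 }, { 2, 3, 4, 6 }, { 2, 3, 5, 6 }, { 2, 4, 5, 6 }, { 3, 4, 5, 6 }, { 1, 2, 3, 4, 5 }, { 1, 2, 3, 4, 6 }, { 1, 2, 3, 5, 6 }, { 1, 2, 4, 5, 6 }, { 1, 3, 4, 5, 6 }, { 2, 3, 4, 5, 6 }, S }

Trace:
Take S₀ = 𝒞 ∪ {∅, S} = { {  }, { 1, 6 }, { 1, 3, 5 }, { 1, 2, 3, 6 }, { 2, 3, 4, 5, 6 }, S }.
Iteration 1: +6 →
  { 1 }  = S∖{ 2, 3, 4, 5, 6 }
  { 4, 5 }  = S∖{ 1, 2, 3, 6 }
  { 2, 4, 6 }  = S∖{ 1, 3, 5 }
  { 1, 3, 5, 6 }  = { 1, 6 } ∪ { 1, 3, 5 }
  { 2, 3, 4, 5 }  = S∖{ 1, 6 }
  { 1, 2, 3, 5, 6 }  = { 1, 3, 5 } ∪ { 1, 2, 3, 6 }
  (now 12)
Iteration 2. New:
  { 4 }  = S∖{ 1, 2, 3, 5, 6 }
  { 2, 4 }  = S∖{ 1, 3, 5, 6 }
  { 1, 4, 5 }  = { 4, 5 } ∪ { 1 }
  { 1, 2, 4, 6 }  = { 2, 4, 6 } ∪ { 1, 6 }
  { 1, 3, 4, 5 }  = { 1, 3, 5 } ∪ { 4, 5 }
  { 1, 4, 5, 6 }  = { 1, 6 } ∪ { 4, 5 }
  { 2, 4, 5, 6 }  = { 2, 4, 6 } ∪ { 4, 5 }
  { 1, 2, 3, 4, 5 }  = { 1, 3, 5 } ∪ { 2, 3, 4, 5 }
  { 1, 2, 3, 4, 6 }  = { 2, 4, 6 } ∪ { 1, 2, 3, 6 }
  { 1, 3, 4, 5, 6 }  = { 1, 3, 5, 6 } ∪ { 4, 5 }
  (now 22)
Iteration 3 adds 14:
  { 2 }  = S∖{ 1, 3, 4, 5, 6 }
  { 5 }  = S∖{ 1, 2, 3, 4, 6 }
  { 6 }  = S∖{ 1, 2, 3, 4, 5 }
  { 1, 3 }  = S∖{ 2, 4, 5, 6 }
  { 1, 4 }  = { 4 } ∪ { 1 }
  { 2, 3 }  = S∖{ 1, 4, 5, 6 }
  { 2, 6 }  = S∖{ 1, 3, 4, 5 }
  { 3, 5 }  = S∖{ 1, 2, 4, 6 }
  { 1, 2, 4 }  = { 2, 4 } ∪ { 1 }
  { 1, 4, 6 }  = { 1, 6 } ∪ { 4 }
  { 2, 3, 6 }  = S∖{ 1, 4, 5 }
  { 2, 4, 5 }  = { 4, 5 } ∪ { 2, 4 }
  { 1, 2, 4, 5 }  = { 2, 4 } ∪ { 1, 4, 5 }
  { 1, 2, 4, 5, 6 }  = { 2, 4, 6 } ∪ { 1, 4, 5, 6 }
  (now 36)
Iteration 4: +23 →
  { 3 }  = S∖{ 1, 2, 4, 5, 6 }
  { 1, 2 }  = { 1 } ∪ { 2 }
  { 1, 5 }  = { 1 } ∪ { 5 }
  { 2, 5 }  = { 2 } ∪ { 5 }
  { 3, 6 }  = S∖{ 1, 2, 4, 5 }
  { 4, 6 }  = { 6 } ∪ { 4 }
  { 5, 6 }  = { 6 } ∪ { 5 }
  { 1, 2, 3 }  = { 1 } ∪ { 2, 3 }
  { 1, 2, 6 }  = { 1 } ∪ { 2, 6 }
  { 1, 3, 4 }  = { 1, 4 } ∪ { 1, 3 }
  { 1, 3, 6 }  = S∖{ 2, 4, 5 }
  { 1, 5, 6 }  = { 1, 6 } ∪ { 5 }
  { 2, 3, 4 }  = { 2, 3 } ∪ { 4 }
  { 2, 3, 5 }  = S∖{ 1, 4, 6 }
  { 2, 5, 6 }  = { 2, 6 } ∪ { 5 }
  { 3, 4, 5 }  = { 4, 5 } ∪ { 3, 5 }
  { 3, 5, 6 }  = S∖{ 1, 2, 4 }
  { 4, 5, 6 }  = { 6 } ∪ { 4, 5 }
  { 1, 2, 3, 4 }  = { 1, 2, 4 } ∪ { 2, 3 }
  { 1, 2, 3, 5 }  = { 1, 3, 5 } ∪ { 2 }
  { 1, 3, 4, 6 }  = { 1, 4, 6 } ∪ { 1, 3 }
  { 2, 3, 4, 6 }  = { 2, 4, 6 } ∪ { 2, 3, 6 }
  { 2, 3, 5, 6 }  = S∖{ 1, 4 }
  (now 59)
Iteration 5 (5 new):
  { 3, 4 }  = { 3 } ∪ { 4 }
  { 1, 2, 5 }  = { 2, 5 } ∪ { 1, 5 }
  { 3, 4, 6 }  = { 4, 6 } ∪ { 3 }
  { 1, 2, 5, 6 }  = { 2, 5 } ∪ { 1, 6 }
  { 3, 4, 5, 6 }  = S∖{ 1, 2 }
  (now 64)
Iteration 6: already closed under ᶜ and ∪.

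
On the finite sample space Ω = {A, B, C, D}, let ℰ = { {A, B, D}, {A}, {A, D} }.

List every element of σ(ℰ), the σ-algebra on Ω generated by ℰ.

|σ(ℰ)| = 16.  σ(ℰ) = { ∅, {A}, {B}, {C}, {D}, {A, B}, {A, C}, {A, D}, {B, C}, {B, D}, {C, D}, {A, B, C}, {A, B, D}, {A, C, D}, {B, C, D}, Ω }

Check:
Initial family (5 sets): { ∅, {A}, {A, D}, {A, B, D}, Ω }.
Step 1. New:
  {C}  = ᶜ of {A, B, D}
  {B, C}  = ᶜ of {A, D}
  {B, C, D}  = ᶜ of {A}
  [8 total]
Step 2. New:
  {A, C}  = {C} ∪ {A}
  {A, B, C}  = {B, C} ∪ {A}
  {A, C, D}  = {C} ∪ {A, D}
  [11 total]
Step 3. New:
  {B}  = ᶜ of {A, C, D}
  {D}  = ᶜ of {A, B, C}
  {B, D}  = ᶜ of {A, C}
  [14 total]
Step 4 (2 new):
  {A, B}  = {B} ∪ {A}
  {C, D}  = {C} ∪ {D}
  [16 total]
Step 5: closed — nothing new.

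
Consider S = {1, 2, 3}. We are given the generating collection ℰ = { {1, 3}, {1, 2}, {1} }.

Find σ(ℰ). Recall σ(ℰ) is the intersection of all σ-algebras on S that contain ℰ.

Take S₀ = ℰ ∪ {∅, S} = { ∅, {1}, {1, 2}, {1, 3}, S }.
Round 1 adds 3:
  {2}  = complement {1, 3}
  {3}  = complement {1, 2}
  {2, 3}  = complement {1}
  (now 8)
Round 2: already closed under ᶜ and ∪.

Therefore σ(ℰ) = { ∅, {1}, {2}, {3}, {1, 2}, {1, 3}, {2, 3}, S } (|σ(ℰ)| = 8).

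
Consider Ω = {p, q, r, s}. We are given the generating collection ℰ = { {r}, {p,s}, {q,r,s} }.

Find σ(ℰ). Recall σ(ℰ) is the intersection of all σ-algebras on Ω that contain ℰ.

Take S₀ = ℰ ∪ {∅, Ω} = { {}, {r}, {p,s}, {q,r,s}, Ω }.
Pass 1. New:
  {p}  = complement {q,r,s}
  {q,r}  = complement {p,s}
  {p,q,s}  = complement {r}
  {p,r,s}  = {r} ∪ {p,s}
  (now 9)
Pass 2: 3 new —
  {q}  = complement {p,r,s}
  {p,r}  = {r} ∪ {p}
  {p,q,r}  = {q,r} ∪ {p}
  (now 12)
Pass 3: 3 new —
  {s}  = complement {p,q,r}
  {p,q}  = {q} ∪ {p}
  {q,s}  = complement {p,r}
  (now 15)
Pass 4. New:
  {r,s}  = complement {p,q}
  (now 16)
After Pass 5 the family is unchanged; done.

|σ(ℰ)| = 16.  σ(ℰ) = { {}, {p}, {q}, {r}, {s}, {p,q}, {p,r}, {p,s}, {q,r}, {q,s}, {r,s}, {p,q,r}, {p,q,s}, {p,r,s}, {q,r,s}, Ω }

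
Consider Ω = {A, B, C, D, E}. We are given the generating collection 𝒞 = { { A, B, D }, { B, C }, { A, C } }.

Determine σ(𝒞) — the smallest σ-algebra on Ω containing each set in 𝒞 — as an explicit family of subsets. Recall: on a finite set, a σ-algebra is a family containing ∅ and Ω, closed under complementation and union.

Seed the family with 𝒞 together with ∅ and Ω: { ∅, { A, C }, { B, C }, { A, B, D }, Ω }.
Iteration 1 adds 5:
  { C, E }  = Ω∖{ A, B, D }
  { A, B, C }  = { B, C } ∪ { A, C }
  { A, D, E }  = Ω∖{ B, C }
  { B, D, E }  = Ω∖{ A, C }
  { A, B, C, D }  = { B, C } ∪ { A, B, D }
  — 10 sets.
Iteration 2 (8 new):
  { E }  = Ω∖{ A, B, C, D }
  { D, E }  = Ω∖{ A, B, C }
  { A, C, E }  = { A, C } ∪ { C, E }
  { B, C, E }  = { B, C } ∪ { C, E }
  { A, B, C, E }  = { A, B, C } ∪ { C, E }
  { A, B, D, E }  = { A, D, E } ∪ { A, B, D }
  { A, C, D, E }  = { A, D, E } ∪ { A, C }
  { B, C, D, E }  = { B, C } ∪ { B, D, E }
  — 18 sets.
Iteration 3 (7 new):
  { A }  = Ω∖{ B, C, D, E }
  { B }  = Ω∖{ A, C, D, E }
  { C }  = Ω∖{ A, B, D, E }
  { D }  = Ω∖{ A, B, C, E }
  { A, D }  = Ω∖{ B, C, E }
  { B, D }  = Ω∖{ A, C, E }
  { C, D, E }  = { D, E } ∪ { C, E }
  — 25 sets.
Iteration 4. New:
  { A, B }  = Ω∖{ C, D, E }
  { A, E }  = { E } ∪ { A }
  { B, E }  = { B } ∪ { E }
  { C, D }  = { C } ∪ { D }
  { A, C, D }  = { C } ∪ { A, D }
  { B, C, D }  = { C } ∪ { B, D }
  — 31 sets.
Iteration 5. New:
  { A, B, E }  = Ω∖{ C, D }
  — 32 sets.
Iteration 6: no new sets; the family is a σ-algebra.

|σ(𝒞)| = 32.  σ(𝒞) = { ∅, { A }, { B }, { C }, { D }, { E }, { A, B }, { A, C }, { A, D }, { A, E }, { B, C }, { B, D }, { B, E }, { C, D }, { C, E }, { D, E }, { A, B, C }, { A, B, D }, { A, B, E }, { A, C, D }, { A, C, E }, { A, D, E }, { B, C, D }, { B, C, E }, { B, D, E }, { C, D, E }, { A, B, C, D }, { A, B, C, E }, { A, B, D, E }, { A, C, D, E }, { B, C, D, E }, Ω }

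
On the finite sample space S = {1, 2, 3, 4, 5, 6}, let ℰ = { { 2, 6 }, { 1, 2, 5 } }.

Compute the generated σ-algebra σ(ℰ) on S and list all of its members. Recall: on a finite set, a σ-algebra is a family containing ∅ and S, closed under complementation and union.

Take S₀ = ℰ ∪ {∅, S} = { {  }, { 2, 6 }, { 1, 2, 5 }, S }.
Pass 1: 3 new —
  { 3, 4, 6 }  = { 1, 2, 5 }ᶜ
  { 1, 2, 5, 6 }  = { 2, 6 } ∪ { 1, 2, 5 }
  { 1, 3, 4, 5 }  = { 2, 6 }ᶜ
  — 7 sets.
Pass 2. New:
  { 3, 4 }  = { 1, 2, 5, 6 }ᶜ
  { 2, 3, 4, 6 }  = { 3, 4, 6 } ∪ { 2, 6 }
  { 1, 2, 3, 4, 5 }  = { 1, 2, 5 } ∪ { 1, 3, 4, 5 }
  { 1, 3, 4, 5, 6 }  = { 1, 3, 4, 5 } ∪ { 3, 4, 6 }
  — 11 sets.
Pass 3 (3 new):
  { 2 }  = { 1, 3, 4, 5, 6 }ᶜ
  { 6 }  = { 1, 2, 3, 4, 5 }ᶜ
  { 1, 5 }  = { 2, 3, 4, 6 }ᶜ
  — 14 sets.
Pass 4: +2 →
  { 1, 5, 6 }  = { 1, 5 } ∪ { 6 }
  { 2, 3, 4 }  = { 3, 4 } ∪ { 2 }
  — 16 sets.
Pass 5: closed — nothing new.

|σ(ℰ)| = 16.  σ(ℰ) = { {  }, { 2 }, { 6 }, { 1, 5 }, { 2, 6 }, { 3, 4 }, { 1, 2, 5 }, { 1, 5, 6 }, { 2, 3, 4 }, { 3, 4, 6 }, { 1, 2, 5, 6 }, { 1, 3, 4, 5 }, { 2, 3, 4, 6 }, { 1, 2, 3, 4, 5 }, { 1, 3, 4, 5, 6 }, S }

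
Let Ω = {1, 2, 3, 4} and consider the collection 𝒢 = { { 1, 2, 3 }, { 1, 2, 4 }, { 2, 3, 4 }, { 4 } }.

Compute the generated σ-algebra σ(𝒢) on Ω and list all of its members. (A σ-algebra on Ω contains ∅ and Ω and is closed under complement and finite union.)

Seed the family with 𝒢 together with ∅ and Ω: { {}, { 4 }, { 1, 2, 3 }, { 1, 2, 4 }, { 2, 3, 4 }, Ω }.
Iteration 1: +2 →
  { 1 }  = { 2, 3, 4 }ᶜ
  { 3 }  = { 1, 2, 4 }ᶜ
Iteration 2. New:
  { 1, 3 }  = { 3 } ∪ { 1 }
  { 1, 4 }  = { 4 } ∪ { 1 }
  { 3, 4 }  = { 4 } ∪ { 3 }
Iteration 3. New:
  { 1, 2 }  = { 3, 4 }ᶜ
  { 2, 3 }  = { 1, 4 }ᶜ
  { 2, 4 }  = { 1, 3 }ᶜ
  { 1, 3, 4 }  = { 3 } ∪ { 1, 4 }
Iteration 4. New:
  { 2 }  = { 1, 3, 4 }ᶜ
Iteration 5: closed — nothing new.

|σ(𝒢)| = 16.  σ(𝒢) = { {}, { 1 }, { 2 }, { 3 }, { 4 }, { 1, 2 }, { 1, 3 }, { 1, 4 }, { 2, 3 }, { 2, 4 }, { 3, 4 }, { 1, 2, 3 }, { 1, 2, 4 }, { 1, 3, 4 }, { 2, 3, 4 }, Ω }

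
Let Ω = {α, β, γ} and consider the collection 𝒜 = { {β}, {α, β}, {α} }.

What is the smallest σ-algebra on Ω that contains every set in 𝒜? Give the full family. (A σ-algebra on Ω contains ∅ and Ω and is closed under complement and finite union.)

σ(𝒜) (8 sets): { {}, {α}, {β}, {γ}, {α, β}, {α, γ}, {β, γ}, Ω }

Check:
Begin from { {}, {α}, {β}, {α, β}, Ω } (that is, 𝒜 plus ∅ and Ω).
Pass 1: +3 →
  {γ}  = Ω∖{α, β}
  {α, γ}  = Ω∖{β}
  {β, γ}  = Ω∖{α}
Pass 2: already closed under ᶜ and ∪.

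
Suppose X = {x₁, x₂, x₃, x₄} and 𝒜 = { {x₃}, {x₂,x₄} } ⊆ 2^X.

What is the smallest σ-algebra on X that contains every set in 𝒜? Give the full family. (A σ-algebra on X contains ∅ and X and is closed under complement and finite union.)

Begin from { {}, {x₃}, {x₂,x₄}, X } (that is, 𝒜 plus ∅ and X).
Iteration 1 adds 3:
  {x₁,x₃}  = complement {x₂,x₄}
  {x₁,x₂,x₄}  = complement {x₃}
  {x₂,x₃,x₄}  = {x₃} ∪ {x₂,x₄}
  [7 total]
Iteration 2 adds 1:
  {x₁}  = complement {x₂,x₃,x₄}
  [8 total]
Iteration 3: already closed under ᶜ and ∪.

Therefore σ(𝒜) = { {}, {x₁}, {x₃}, {x₁,x₃}, {x₂,x₄}, {x₁,x₂,x₄}, {x₂,x₃,x₄}, X } (|σ(𝒜)| = 8).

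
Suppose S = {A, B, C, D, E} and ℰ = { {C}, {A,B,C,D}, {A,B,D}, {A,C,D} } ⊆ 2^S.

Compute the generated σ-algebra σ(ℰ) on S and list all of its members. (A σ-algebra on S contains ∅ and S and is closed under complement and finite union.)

σ(ℰ) = { ∅, {B}, {C}, {E}, {A,D}, {B,C}, {B,E}, {C,E}, {A,B,D}, {A,C,D}, {A,D,E}, {B,C,E}, {A,B,C,D}, {A,B,D,E}, {A,C,D,E}, S }

Derivation:
Start: ℰ ∪ {∅, S} = { ∅, {C}, {A,B,D}, {A,C,D}, {A,B,C,D}, S }.
Step 1. New:
  {E}  = ᶜ of {A,B,C,D}
  {B,E}  = ᶜ of {A,C,D}
  {C,E}  = ᶜ of {A,B,D}
  {A,B,D,E}  = ᶜ of {C}
Step 2 (2 new):
  {B,C,E}  = {B,E} ∪ {C}
  {A,C,D,E}  = {E} ∪ {A,C,D}
Step 3 adds 2:
  {B}  = ᶜ of {A,C,D,E}
  {A,D}  = ᶜ of {B,C,E}
Step 4: 2 new —
  {B,C}  = {C} ∪ {B}
  {A,D,E}  = {A,D} ∪ {E}
Step 5: already closed under ᶜ and ∪.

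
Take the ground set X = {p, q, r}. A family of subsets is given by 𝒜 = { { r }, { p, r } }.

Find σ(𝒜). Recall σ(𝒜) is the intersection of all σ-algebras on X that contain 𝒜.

|σ(𝒜)| = 8.  σ(𝒜) = { {}, { p }, { q }, { r }, { p, q }, { p, r }, { q, r }, X }

Check:
Start: 𝒜 ∪ {∅, X} = { {}, { r }, { p, r }, X }.
Pass 1: 2 new —
  { q }  = ᶜ of { p, r }
  { p, q }  = ᶜ of { r }
  [6 total]
Pass 2. New:
  { q, r }  = { r } ∪ { q }
  [7 total]
Pass 3 adds 1:
  { p }  = ᶜ of { q, r }
  [8 total]
Pass 4: already closed under ᶜ and ∪.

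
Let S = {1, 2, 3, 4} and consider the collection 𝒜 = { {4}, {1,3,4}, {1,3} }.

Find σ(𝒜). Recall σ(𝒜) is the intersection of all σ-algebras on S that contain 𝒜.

|σ(𝒜)| = 8.  σ(𝒜) = { {}, {2}, {4}, {1,3}, {2,4}, {1,2,3}, {1,3,4}, S }

Working:
Seed the family with 𝒜 together with ∅ and S: { {}, {4}, {1,3}, {1,3,4}, S }.
Pass 1 (3 new):
  {2}  = complement {1,3,4}
  {2,4}  = complement {1,3}
  {1,2,3}  = complement {4}
  |family| = 8
Pass 2 adds nothing — fixpoint reached.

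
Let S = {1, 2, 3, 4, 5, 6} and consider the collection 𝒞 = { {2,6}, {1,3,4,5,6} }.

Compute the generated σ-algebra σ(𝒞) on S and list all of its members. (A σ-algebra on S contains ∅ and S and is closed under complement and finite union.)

Take S₀ = 𝒞 ∪ {∅, S} = { ∅, {2,6}, {1,3,4,5,6}, S }.
Round 1 adds 2:
  {2}  = complement {1,3,4,5,6}
  {1,3,4,5}  = complement {2,6}
  (now 6)
Round 2 (1 new):
  {1,2,3,4,5}  = {1,3,4,5} ∪ {2}
  (now 7)
Round 3: +1 →
  {6}  = complement {1,2,3,4,5}
  (now 8)
Round 4: no new sets; the family is a σ-algebra.

Therefore σ(𝒞) = { ∅, {2}, {6}, {2,6}, {1,3,4,5}, {1,2,3,4,5}, {1,3,4,5,6}, S } (|σ(𝒞)| = 8).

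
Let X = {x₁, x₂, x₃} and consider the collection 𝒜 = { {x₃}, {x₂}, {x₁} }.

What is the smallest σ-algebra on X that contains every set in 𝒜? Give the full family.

Answer: σ(𝒜) = { {}, {x₁}, {x₂}, {x₃}, {x₁, x₂}, {x₁, x₃}, {x₂, x₃}, X }

Derivation:
Start: 𝒜 ∪ {∅, X} = { {}, {x₁}, {x₂}, {x₃}, X }.
Iteration 1 (3 new):
  {x₁, x₂}  = X∖{x₃}
  {x₁, x₃}  = X∖{x₂}
  {x₂, x₃}  = X∖{x₁}
  — 8 sets.
Iteration 2: stable.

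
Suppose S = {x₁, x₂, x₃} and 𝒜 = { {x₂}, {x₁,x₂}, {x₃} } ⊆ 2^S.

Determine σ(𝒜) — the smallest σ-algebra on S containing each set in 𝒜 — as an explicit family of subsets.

Take S₀ = 𝒜 ∪ {∅, S} = { ∅, {x₂}, {x₃}, {x₁,x₂}, S }.
Round 1 adds 2:
  {x₁,x₃}  = {x₂}ᶜ
  {x₂,x₃}  = {x₃} ∪ {x₂}
Round 2. New:
  {x₁}  = {x₂,x₃}ᶜ
Round 3: no new sets; the family is a σ-algebra.

Therefore σ(𝒜) = { ∅, {x₁}, {x₂}, {x₃}, {x₁,x₂}, {x₁,x₃}, {x₂,x₃}, S } (|σ(𝒜)| = 8).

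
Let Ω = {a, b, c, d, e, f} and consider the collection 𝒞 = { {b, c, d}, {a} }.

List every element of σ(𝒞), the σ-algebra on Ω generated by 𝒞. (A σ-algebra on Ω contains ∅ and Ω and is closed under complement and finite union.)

σ(𝒞) (8 sets): { ∅, {a}, {e, f}, {a, e, f}, {b, c, d}, {a, b, c, d}, {b, c, d, e, f}, Ω }

Check:
Seed the family with 𝒞 together with ∅ and Ω: { ∅, {a}, {b, c, d}, Ω }.
Round 1. New:
  {a, e, f}  = ᶜ of {b, c, d}
  {a, b, c, d}  = {a} ∪ {b, c, d}
  {b, c, d, e, f}  = ᶜ of {a}
  (now 7)
Round 2: +1 →
  {e, f}  = ᶜ of {a, b, c, d}
  (now 8)
Round 3: no new sets; the family is a σ-algebra.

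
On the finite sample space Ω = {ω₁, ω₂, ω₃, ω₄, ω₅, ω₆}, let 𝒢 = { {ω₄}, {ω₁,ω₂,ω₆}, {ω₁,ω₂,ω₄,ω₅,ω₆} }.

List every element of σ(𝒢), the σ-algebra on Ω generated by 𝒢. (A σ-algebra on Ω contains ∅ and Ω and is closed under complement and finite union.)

Take S₀ = 𝒢 ∪ {∅, Ω} = { {}, {ω₄}, {ω₁,ω₂,ω₆}, {ω₁,ω₂,ω₄,ω₅,ω₆}, Ω }.
Iteration 1 adds 4:
  {ω₃}  = {ω₁,ω₂,ω₄,ω₅,ω₆}ᶜ
  {ω₃,ω₄,ω₅}  = {ω₁,ω₂,ω₆}ᶜ
  {ω₁,ω₂,ω₄,ω₆}  = {ω₄} ∪ {ω₁,ω₂,ω₆}
  {ω₁,ω₂,ω₃,ω₅,ω₆}  = {ω₄}ᶜ
Iteration 2: +4 →
  {ω₃,ω₄}  = {ω₃} ∪ {ω₄}
  {ω₃,ω₅}  = {ω₁,ω₂,ω₄,ω₆}ᶜ
  {ω₁,ω₂,ω₃,ω₆}  = {ω₃} ∪ {ω₁,ω₂,ω₆}
  {ω₁,ω₂,ω₃,ω₄,ω₆}  = {ω₁,ω₂,ω₄,ω₆} ∪ {ω₃}
Iteration 3: 3 new —
  {ω₅}  = {ω₁,ω₂,ω₃,ω₄,ω₆}ᶜ
  {ω₄,ω₅}  = {ω₁,ω₂,ω₃,ω₆}ᶜ
  {ω₁,ω₂,ω₅,ω₆}  = {ω₃,ω₄}ᶜ
Iteration 4: stable.

Hence σ(𝒢) has 16 members: { {}, {ω₃}, {ω₄}, {ω₅}, {ω₃,ω₄}, {ω₃,ω₅}, {ω₄,ω₅}, {ω₁,ω₂,ω₆}, {ω₃,ω₄,ω₅}, {ω₁,ω₂,ω₃,ω₆}, {ω₁,ω₂,ω₄,ω₆}, {ω₁,ω₂,ω₅,ω₆}, {ω₁,ω₂,ω₃,ω₄,ω₆}, {ω₁,ω₂,ω₃,ω₅,ω₆}, {ω₁,ω₂,ω₄,ω₅,ω₆}, Ω }.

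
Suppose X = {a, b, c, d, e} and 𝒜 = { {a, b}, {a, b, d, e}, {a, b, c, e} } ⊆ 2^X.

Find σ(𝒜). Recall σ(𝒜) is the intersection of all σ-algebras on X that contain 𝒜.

σ(𝒜) (16 sets): { ∅, {c}, {d}, {e}, {a, b}, {c, d}, {c, e}, {d, e}, {a, b, c}, {a, b, d}, {a, b, e}, {c, d, e}, {a, b, c, d}, {a, b, c, e}, {a, b, d, e}, X }

Check:
Initial family (5 sets): { ∅, {a, b}, {a, b, c, e}, {a, b, d, e}, X }.
Step 1: 3 new —
  {c}  = {a, b, d, e}ᶜ
  {d}  = {a, b, c, e}ᶜ
  {c, d, e}  = {a, b}ᶜ
Step 2 adds 3:
  {c, d}  = {d} ∪ {c}
  {a, b, c}  = {c} ∪ {a, b}
  {a, b, d}  = {d} ∪ {a, b}
Step 3. New:
  {c, e}  = {a, b, d}ᶜ
  {d, e}  = {a, b, c}ᶜ
  {a, b, e}  = {c, d}ᶜ
  {a, b, c, d}  = {c} ∪ {a, b, d}
Step 4. New:
  {e}  = {a, b, c, d}ᶜ
Step 5: no new sets; the family is a σ-algebra.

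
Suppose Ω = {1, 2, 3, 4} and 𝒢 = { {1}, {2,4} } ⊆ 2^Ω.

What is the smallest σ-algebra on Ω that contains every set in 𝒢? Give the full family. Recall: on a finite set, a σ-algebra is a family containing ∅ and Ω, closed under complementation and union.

Start: 𝒢 ∪ {∅, Ω} = { {}, {1}, {2,4}, Ω }.
Round 1: +3 →
  {1,3}  = {2,4}ᶜ
  {1,2,4}  = {2,4} ∪ {1}
  {2,3,4}  = {1}ᶜ
Round 2: +1 →
  {3}  = {1,2,4}ᶜ
After Round 3 the family is unchanged; done.

Therefore σ(𝒢) = { {}, {1}, {3}, {1,3}, {2,4}, {1,2,4}, {2,3,4}, Ω } (|σ(𝒢)| = 8).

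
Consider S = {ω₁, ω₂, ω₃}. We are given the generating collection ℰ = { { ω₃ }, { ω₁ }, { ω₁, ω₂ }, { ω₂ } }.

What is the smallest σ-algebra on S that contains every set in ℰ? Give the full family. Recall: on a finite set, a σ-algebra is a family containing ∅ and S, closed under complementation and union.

Take S₀ = ℰ ∪ {∅, S} = { ∅, { ω₁ }, { ω₂ }, { ω₃ }, { ω₁, ω₂ }, S }.
Iteration 1 adds 2:
  { ω₁, ω₃ }  = S∖{ ω₂ }
  { ω₂, ω₃ }  = S∖{ ω₁ }
Iteration 2 adds nothing — fixpoint reached.

|σ(ℰ)| = 8.  σ(ℰ) = { ∅, { ω₁ }, { ω₂ }, { ω₃ }, { ω₁, ω₂ }, { ω₁, ω₃ }, { ω₂, ω₃ }, S }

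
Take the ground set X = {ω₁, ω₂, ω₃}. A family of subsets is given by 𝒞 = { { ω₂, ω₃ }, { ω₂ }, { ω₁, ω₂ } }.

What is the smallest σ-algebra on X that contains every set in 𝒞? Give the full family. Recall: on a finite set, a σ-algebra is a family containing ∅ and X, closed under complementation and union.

Take S₀ = 𝒞 ∪ {∅, X} = { {}, { ω₂ }, { ω₁, ω₂ }, { ω₂, ω₃ }, X }.
Step 1: +3 →
  { ω₁ }  = complement { ω₂, ω₃ }
  { ω₃ }  = complement { ω₁, ω₂ }
  { ω₁, ω₃ }  = complement { ω₂ }
  |family| = 8
Step 2 adds nothing — fixpoint reached.

|σ(𝒞)| = 8.  σ(𝒞) = { {}, { ω₁ }, { ω₂ }, { ω₃ }, { ω₁, ω₂ }, { ω₁, ω₃ }, { ω₂, ω₃ }, X }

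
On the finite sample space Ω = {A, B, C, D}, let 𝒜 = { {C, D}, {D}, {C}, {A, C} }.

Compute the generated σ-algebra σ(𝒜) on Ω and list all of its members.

Begin from { {}, {C}, {D}, {A, C}, {C, D}, Ω } (that is, 𝒜 plus ∅ and Ω).
Pass 1. New:
  {A, B}  = {C, D}ᶜ
  {B, D}  = {A, C}ᶜ
  {A, B, C}  = {D}ᶜ
  {A, B, D}  = {C}ᶜ
  {A, C, D}  = {C, D} ∪ {A, C}
  |family| = 11
Pass 2 (2 new):
  {B}  = {A, C, D}ᶜ
  {B, C, D}  = {C, D} ∪ {B, D}
  |family| = 13
Pass 3: +2 →
  {A}  = {B, C, D}ᶜ
  {B, C}  = {C} ∪ {B}
  |family| = 15
Pass 4: 1 new —
  {A, D}  = {B, C}ᶜ
  |family| = 16
After Pass 5 the family is unchanged; done.

σ(𝒜) = { {}, {A}, {B}, {C}, {D}, {A, B}, {A, C}, {A, D}, {B, C}, {B, D}, {C, D}, {A, B, C}, {A, B, D}, {A, C, D}, {B, C, D}, Ω }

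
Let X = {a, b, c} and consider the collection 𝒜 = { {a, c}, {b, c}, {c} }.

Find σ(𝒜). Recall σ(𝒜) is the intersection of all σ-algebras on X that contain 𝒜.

Initial family (5 sets): { {}, {c}, {a, c}, {b, c}, X }.
Round 1 (3 new):
  {a}  = complement {b, c}
  {b}  = complement {a, c}
  {a, b}  = complement {c}
  — 8 sets.
Round 2: no new sets; the family is a σ-algebra.

Therefore σ(𝒜) = { {}, {a}, {b}, {c}, {a, b}, {a, c}, {b, c}, X } (|σ(𝒜)| = 8).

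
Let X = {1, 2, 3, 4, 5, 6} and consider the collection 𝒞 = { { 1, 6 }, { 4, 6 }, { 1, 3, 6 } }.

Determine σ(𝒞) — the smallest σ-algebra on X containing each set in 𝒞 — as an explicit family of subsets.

Seed the family with 𝒞 together with ∅ and X: { {}, { 1, 6 }, { 4, 6 }, { 1, 3, 6 }, X }.
Round 1. New:
  { 1, 4, 6 }  = { 1, 6 } ∪ { 4, 6 }
  { 2, 4, 5 }  = X∖{ 1, 3, 6 }
  { 1, 2, 3, 5 }  = X∖{ 4, 6 }
  { 1, 3, 4, 6 }  = { 1, 3, 6 } ∪ { 4, 6 }
  { 2, 3, 4, 5 }  = X∖{ 1, 6 }
  — 10 sets.
Round 2. New:
  { 2, 5 }  = X∖{ 1, 3, 4, 6 }
  { 2, 3, 5 }  = X∖{ 1, 4, 6 }
  { 2, 4, 5, 6 }  = { 4, 6 } ∪ { 2, 4, 5 }
  { 1, 2, 3, 4, 5 }  = { 2, 3, 4, 5 } ∪ { 1, 2, 3, 5 }
  { 1, 2, 3, 5, 6 }  = { 1, 3, 6 } ∪ { 1, 2, 3, 5 }
  { 1, 2, 4, 5, 6 }  = { 1, 6 } ∪ { 2, 4, 5 }
  { 2, 3, 4, 5, 6 }  = { 2, 3, 4, 5 } ∪ { 4, 6 }
  — 17 sets.
Round 3 adds 6:
  { 1 }  = X∖{ 2, 3, 4, 5, 6 }
  { 3 }  = X∖{ 1, 2, 4, 5, 6 }
  { 4 }  = X∖{ 1, 2, 3, 5, 6 }
  { 6 }  = X∖{ 1, 2, 3, 4, 5 }
  { 1, 3 }  = X∖{ 2, 4, 5, 6 }
  { 1, 2, 5, 6 }  = { 2, 5 } ∪ { 1, 6 }
  — 23 sets.
Round 4 (9 new):
  { 1, 4 }  = { 1 } ∪ { 4 }
  { 3, 4 }  = X∖{ 1, 2, 5, 6 }
  { 3, 6 }  = { 6 } ∪ { 3 }
  { 1, 2, 5 }  = { 2, 5 } ∪ { 1 }
  { 1, 3, 4 }  = { 1, 3 } ∪ { 4 }
  { 2, 5, 6 }  = { 2, 5 } ∪ { 6 }
  { 3, 4, 6 }  = { 3 } ∪ { 4, 6 }
  { 1, 2, 4, 5 }  = { 1 } ∪ { 2, 4, 5 }
  { 2, 3, 5, 6 }  = { 6 } ∪ { 2, 3, 5 }
  — 32 sets.
Round 5 adds nothing — fixpoint reached.

|σ(𝒞)| = 32.  σ(𝒞) = { {}, { 1 }, { 3 }, { 4 }, { 6 }, { 1, 3 }, { 1, 4 }, { 1, 6 }, { 2, 5 }, { 3, 4 }, { 3, 6 }, { 4, 6 }, { 1, 2, 5 }, { 1, 3, 4 }, { 1, 3, 6 }, { 1, 4, 6 }, { 2, 3, 5 }, { 2, 4, 5 }, { 2, 5, 6 }, { 3, 4, 6 }, { 1, 2, 3, 5 }, { 1, 2, 4, 5 }, { 1, 2, 5, 6 }, { 1, 3, 4, 6 }, { 2, 3, 4, 5 }, { 2, 3, 5, 6 }, { 2, 4, 5, 6 }, { 1, 2, 3, 4, 5 }, { 1, 2, 3, 5, 6 }, { 1, 2, 4, 5, 6 }, { 2, 3, 4, 5, 6 }, X }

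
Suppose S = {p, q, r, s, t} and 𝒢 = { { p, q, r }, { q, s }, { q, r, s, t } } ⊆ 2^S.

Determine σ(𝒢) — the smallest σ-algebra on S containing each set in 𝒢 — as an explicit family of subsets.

|σ(𝒢)| = 32.  σ(𝒢) = { {  }, { p }, { q }, { r }, { s }, { t }, { p, q }, { p, r }, { p, s }, { p, t }, { q, r }, { q, s }, { q, t }, { r, s }, { r, t }, { s, t }, { p, q, r }, { p, q, s }, { p, q, t }, { p, r, s }, { p, r, t }, { p, s, t }, { q, r, s }, { q, r, t }, { q, s, t }, { r, s, t }, { p, q, r, s }, { p, q, r, t }, { p, q, s, t }, { p, r, s, t }, { q, r, s, t }, S }

Working:
Seed the family with 𝒢 together with ∅ and S: { {  }, { q, s }, { p, q, r }, { q, r, s, t }, S }.
Pass 1 (4 new):
  { p }  = S∖{ q, r, s, t }
  { s, t }  = S∖{ p, q, r }
  { p, r, t }  = S∖{ q, s }
  { p, q, r, s }  = { p, q, r } ∪ { q, s }
  |family| = 9
Pass 2: 6 new —
  { t }  = S∖{ p, q, r, s }
  { p, q, s }  = { q, s } ∪ { p }
  { p, s, t }  = { s, t } ∪ { p }
  { q, s, t }  = { s, t } ∪ { q, s }
  { p, q, r, t }  = { p, q, r } ∪ { p, r, t }
  { p, r, s, t }  = { p, r, t } ∪ { s, t }
  |family| = 15
Pass 3. New:
  { q }  = S∖{ p, r, s, t }
  { s }  = S∖{ p, q, r, t }
  { p, r }  = S∖{ q, s, t }
  { p, t }  = { t } ∪ { p }
  { q, r }  = S∖{ p, s, t }
  { r, t }  = S∖{ p, q, s }
  { p, q, s, t }  = { s, t } ∪ { p, q, s }
  |family| = 22
Pass 4: +9 →
  { r }  = S∖{ p, q, s, t }
  { p, q }  = { q } ∪ { p }
  { p, s }  = { s } ∪ { p }
  { q, t }  = { q } ∪ { t }
  { p, q, t }  = { q } ∪ { p, t }
  { p, r, s }  = { p, r } ∪ { s }
  { q, r, s }  = S∖{ p, t }
  { q, r, t }  = { q } ∪ { r, t }
  { r, s, t }  = { s, t } ∪ { r, t }
  |family| = 31
Pass 5. New:
  { r, s }  = S∖{ p, q, t }
  |family| = 32
Pass 6: closed — nothing new.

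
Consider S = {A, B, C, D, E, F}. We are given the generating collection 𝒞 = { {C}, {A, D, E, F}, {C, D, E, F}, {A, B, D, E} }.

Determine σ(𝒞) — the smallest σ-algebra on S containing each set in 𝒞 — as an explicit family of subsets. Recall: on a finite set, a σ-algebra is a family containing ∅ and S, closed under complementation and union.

σ(𝒞) (32 sets): { ∅, {A}, {B}, {C}, {F}, {A, B}, {A, C}, {A, F}, {B, C}, {B, F}, {C, F}, {D, E}, {A, B, C}, {A, B, F}, {A, C, F}, {A, D, E}, {B, C, F}, {B, D, E}, {C, D, E}, {D, E, F}, {A, B, C, F}, {A, B, D, E}, {A, C, D, E}, {A, D, E, F}, {B, C, D, E}, {B, D, E, F}, {C, D, E, F}, {A, B, C, D, E}, {A, B, D, E, F}, {A, C, D, E, F}, {B, C, D, E, F}, S }

Working:
Seed the family with 𝒞 together with ∅ and S: { ∅, {C}, {A, B, D, E}, {A, D, E, F}, {C, D, E, F}, S }.
Pass 1. New:
  {A, B}  = {C, D, E, F}ᶜ
  {B, C}  = {A, D, E, F}ᶜ
  {C, F}  = {A, B, D, E}ᶜ
  {A, B, C, D, E}  = {C} ∪ {A, B, D, E}
  {A, B, D, E, F}  = {C}ᶜ
  {A, C, D, E, F}  = {C} ∪ {A, D, E, F}
Pass 2. New:
  {B}  = {A, C, D, E, F}ᶜ
  {F}  = {A, B, C, D, E}ᶜ
  {A, B, C}  = {A, B} ∪ {C}
  {B, C, F}  = {B, C} ∪ {C, F}
  {A, B, C, F}  = {A, B} ∪ {C, F}
  {B, C, D, E, F}  = {C, D, E, F} ∪ {B, C}
Pass 3. New:
  {A}  = {B, C, D, E, F}ᶜ
  {B, F}  = {B} ∪ {F}
  {D, E}  = {A, B, C, F}ᶜ
  {A, B, F}  = {A, B} ∪ {F}
  {A, D, E}  = {B, C, F}ᶜ
  {D, E, F}  = {A, B, C}ᶜ
Pass 4: 8 new —
  {A, C}  = {C} ∪ {A}
  {A, F}  = {F} ∪ {A}
  {A, C, F}  = {C, F} ∪ {A}
  {B, D, E}  = {B} ∪ {D, E}
  {C, D, E}  = {A, B, F}ᶜ
  {A, C, D, E}  = {B, F}ᶜ
  {B, C, D, E}  = {D, E} ∪ {B, C}
  {B, D, E, F}  = {B} ∪ {D, E, F}
Pass 5: stable.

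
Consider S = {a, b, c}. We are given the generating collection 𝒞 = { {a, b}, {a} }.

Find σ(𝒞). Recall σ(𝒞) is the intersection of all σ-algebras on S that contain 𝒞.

Initial family (4 sets): { {}, {a}, {a, b}, S }.
Round 1 (2 new):
  {c}  = ᶜ of {a, b}
  {b, c}  = ᶜ of {a}
  — 6 sets.
Round 2 (1 new):
  {a, c}  = {c} ∪ {a}
  — 7 sets.
Round 3: 1 new —
  {b}  = ᶜ of {a, c}
  — 8 sets.
Round 4: closed — nothing new.

Hence σ(𝒞) has 8 members: { {}, {a}, {b}, {c}, {a, b}, {a, c}, {b, c}, S }.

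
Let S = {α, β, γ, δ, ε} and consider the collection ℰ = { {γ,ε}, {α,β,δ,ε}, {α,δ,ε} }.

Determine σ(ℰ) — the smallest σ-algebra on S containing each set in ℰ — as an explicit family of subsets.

Answer: σ(ℰ) = { {}, {β}, {γ}, {ε}, {α,δ}, {β,γ}, {β,ε}, {γ,ε}, {α,β,δ}, {α,γ,δ}, {α,δ,ε}, {β,γ,ε}, {α,β,γ,δ}, {α,β,δ,ε}, {α,γ,δ,ε}, S }

Derivation:
Initial family (5 sets): { {}, {γ,ε}, {α,δ,ε}, {α,β,δ,ε}, S }.
Round 1 (4 new):
  {γ}  = complement {α,β,δ,ε}
  {β,γ}  = complement {α,δ,ε}
  {α,β,δ}  = complement {γ,ε}
  {α,γ,δ,ε}  = {α,δ,ε} ∪ {γ,ε}
  |family| = 9
Round 2 (3 new):
  {β}  = complement {α,γ,δ,ε}
  {β,γ,ε}  = {β,γ} ∪ {γ,ε}
  {α,β,γ,δ}  = {α,β,δ} ∪ {γ}
  |family| = 12
Round 3 (2 new):
  {ε}  = complement {α,β,γ,δ}
  {α,δ}  = complement {β,γ,ε}
  |family| = 14
Round 4: 2 new —
  {β,ε}  = {β} ∪ {ε}
  {α,γ,δ}  = {γ} ∪ {α,δ}
  |family| = 16
Round 5: already closed under ᶜ and ∪.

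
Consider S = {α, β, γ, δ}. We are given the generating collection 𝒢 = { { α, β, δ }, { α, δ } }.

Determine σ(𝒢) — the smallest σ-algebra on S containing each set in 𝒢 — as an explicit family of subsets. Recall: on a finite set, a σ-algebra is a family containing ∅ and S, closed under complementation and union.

σ(𝒢) (8 sets): { {}, { β }, { γ }, { α, δ }, { β, γ }, { α, β, δ }, { α, γ, δ }, S }

Trace:
Start: 𝒢 ∪ {∅, S} = { {}, { α, δ }, { α, β, δ }, S }.
Pass 1. New:
  { γ }  = S∖{ α, β, δ }
  { β, γ }  = S∖{ α, δ }
  (now 6)
Pass 2. New:
  { α, γ, δ }  = { γ } ∪ { α, δ }
  (now 7)
Pass 3 (1 new):
  { β }  = S∖{ α, γ, δ }
  (now 8)
Pass 4: already closed under ᶜ and ∪.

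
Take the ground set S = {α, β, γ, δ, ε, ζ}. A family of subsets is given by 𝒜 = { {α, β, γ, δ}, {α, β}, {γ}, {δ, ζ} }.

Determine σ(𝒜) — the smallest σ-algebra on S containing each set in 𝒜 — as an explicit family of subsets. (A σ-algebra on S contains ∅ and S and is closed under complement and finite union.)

Start: 𝒜 ∪ {∅, S} = { ∅, {γ}, {α, β}, {δ, ζ}, {α, β, γ, δ}, S }.
Step 1 adds 8:
  {ε, ζ}  = {α, β, γ, δ}ᶜ
  {α, β, γ}  = {γ} ∪ {α, β}
  {γ, δ, ζ}  = {γ} ∪ {δ, ζ}
  {α, β, γ, ε}  = {δ, ζ}ᶜ
  {α, β, δ, ζ}  = {α, β} ∪ {δ, ζ}
  {γ, δ, ε, ζ}  = {α, β}ᶜ
  {α, β, γ, δ, ζ}  = {α, β, γ, δ} ∪ {δ, ζ}
  {α, β, δ, ε, ζ}  = {γ}ᶜ
  (now 14)
Step 2: 8 new —
  {ε}  = {α, β, γ, δ, ζ}ᶜ
  {γ, ε}  = {α, β, δ, ζ}ᶜ
  {α, β, ε}  = {γ, δ, ζ}ᶜ
  {γ, ε, ζ}  = {ε, ζ} ∪ {γ}
  {δ, ε, ζ}  = {α, β, γ}ᶜ
  {α, β, ε, ζ}  = {ε, ζ} ∪ {α, β}
  {α, β, γ, δ, ε}  = {α, β, γ, δ} ∪ {α, β, γ, ε}
  {α, β, γ, ε, ζ}  = {α, β, γ} ∪ {ε, ζ}
  (now 22)
Step 3: +4 →
  {δ}  = {α, β, γ, ε, ζ}ᶜ
  {ζ}  = {α, β, γ, δ, ε}ᶜ
  {γ, δ}  = {α, β, ε, ζ}ᶜ
  {α, β, δ}  = {γ, ε, ζ}ᶜ
  (now 26)
Step 4: +6 →
  {γ, ζ}  = {ζ} ∪ {γ}
  {δ, ε}  = {ε} ∪ {δ}
  {α, β, ζ}  = {α, β} ∪ {ζ}
  {γ, δ, ε}  = {γ, δ} ∪ {ε}
  {α, β, γ, ζ}  = {α, β, γ} ∪ {ζ}
  {α, β, δ, ε}  = {α, β, δ} ∪ {ε}
  (now 32)
Step 5: closed — nothing new.

σ(𝒜) = { ∅, {γ}, {δ}, {ε}, {ζ}, {α, β}, {γ, δ}, {γ, ε}, {γ, ζ}, {δ, ε}, {δ, ζ}, {ε, ζ}, {α, β, γ}, {α, β, δ}, {α, β, ε}, {α, β, ζ}, {γ, δ, ε}, {γ, δ, ζ}, {γ, ε, ζ}, {δ, ε, ζ}, {α, β, γ, δ}, {α, β, γ, ε}, {α, β, γ, ζ}, {α, β, δ, ε}, {α, β, δ, ζ}, {α, β, ε, ζ}, {γ, δ, ε, ζ}, {α, β, γ, δ, ε}, {α, β, γ, δ, ζ}, {α, β, γ, ε, ζ}, {α, β, δ, ε, ζ}, S }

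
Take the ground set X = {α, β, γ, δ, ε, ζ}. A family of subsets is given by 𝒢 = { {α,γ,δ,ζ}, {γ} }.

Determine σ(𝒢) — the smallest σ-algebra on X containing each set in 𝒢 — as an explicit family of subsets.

Seed the family with 𝒢 together with ∅ and X: { {}, {γ}, {α,γ,δ,ζ}, X }.
Pass 1 adds 2:
  {β,ε}  = X∖{α,γ,δ,ζ}
  {α,β,δ,ε,ζ}  = X∖{γ}
  [6 total]
Pass 2. New:
  {β,γ,ε}  = {γ} ∪ {β,ε}
  [7 total]
Pass 3: +1 →
  {α,δ,ζ}  = X∖{β,γ,ε}
  [8 total]
Pass 4: no new sets; the family is a σ-algebra.

|σ(𝒢)| = 8.  σ(𝒢) = { {}, {γ}, {β,ε}, {α,δ,ζ}, {β,γ,ε}, {α,γ,δ,ζ}, {α,β,δ,ε,ζ}, X }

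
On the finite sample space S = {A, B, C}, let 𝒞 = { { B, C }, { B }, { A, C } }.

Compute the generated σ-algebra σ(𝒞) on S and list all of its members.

Take S₀ = 𝒞 ∪ {∅, S} = { {}, { B }, { A, C }, { B, C }, S }.
Step 1. New:
  { A }  = ᶜ of { B, C }
  (now 6)
Step 2: +1 →
  { A, B }  = { B } ∪ { A }
  (now 7)
Step 3: 1 new —
  { C }  = ᶜ of { A, B }
  (now 8)
After Step 4 the family is unchanged; done.

|σ(𝒞)| = 8.  σ(𝒞) = { {}, { A }, { B }, { C }, { A, B }, { A, C }, { B, C }, S }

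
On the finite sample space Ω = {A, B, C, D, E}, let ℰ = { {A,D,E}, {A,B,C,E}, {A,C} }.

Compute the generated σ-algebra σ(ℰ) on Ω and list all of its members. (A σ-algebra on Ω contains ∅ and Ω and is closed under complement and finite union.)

|σ(ℰ)| = 32.  σ(ℰ) = { {}, {A}, {B}, {C}, {D}, {E}, {A,B}, {A,C}, {A,D}, {A,E}, {B,C}, {B,D}, {B,E}, {C,D}, {C,E}, {D,E}, {A,B,C}, {A,B,D}, {A,B,E}, {A,C,D}, {A,C,E}, {A,D,E}, {B,C,D}, {B,C,E}, {B,D,E}, {C,D,E}, {A,B,C,D}, {A,B,C,E}, {A,B,D,E}, {A,C,D,E}, {B,C,D,E}, Ω }

Derivation:
Take S₀ = ℰ ∪ {∅, Ω} = { {}, {A,C}, {A,D,E}, {A,B,C,E}, Ω }.
Round 1 (4 new):
  {D}  = complement {A,B,C,E}
  {B,C}  = complement {A,D,E}
  {B,D,E}  = complement {A,C}
  {A,C,D,E}  = {A,D,E} ∪ {A,C}
  |family| = 9
Round 2. New:
  {B}  = complement {A,C,D,E}
  {A,B,C}  = {B,C} ∪ {A,C}
  {A,C,D}  = {A,C} ∪ {D}
  {B,C,D}  = {B,C} ∪ {D}
  {A,B,D,E}  = {A,D,E} ∪ {B,D,E}
  {B,C,D,E}  = {B,C} ∪ {B,D,E}
  |family| = 15
Round 3: +7 →
  {A}  = complement {B,C,D,E}
  {C}  = complement {A,B,D,E}
  {A,E}  = complement {B,C,D}
  {B,D}  = {D} ∪ {B}
  {B,E}  = complement {A,C,D}
  {D,E}  = complement {A,B,C}
  {A,B,C,D}  = {A,C,D} ∪ {B,C}
  |family| = 22
Round 4 (9 new):
  {E}  = complement {A,B,C,D}
  {A,B}  = {B} ∪ {A}
  {A,D}  = {D} ∪ {A}
  {C,D}  = {C} ∪ {D}
  {A,B,D}  = {B,D} ∪ {A}
  {A,B,E}  = {B,E} ∪ {A,E}
  {A,C,E}  = complement {B,D}
  {B,C,E}  = {B,E} ∪ {C}
  {C,D,E}  = {D,E} ∪ {C}
  |family| = 31
Round 5. New:
  {C,E}  = complement {A,B,D}
  |family| = 32
Round 6 adds nothing — fixpoint reached.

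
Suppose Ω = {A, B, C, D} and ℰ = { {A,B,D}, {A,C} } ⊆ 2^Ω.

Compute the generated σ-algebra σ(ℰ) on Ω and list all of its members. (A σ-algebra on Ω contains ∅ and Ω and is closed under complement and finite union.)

Seed the family with ℰ together with ∅ and Ω: { {}, {A,C}, {A,B,D}, Ω }.
Round 1 (2 new):
  {C}  = Ω∖{A,B,D}
  {B,D}  = Ω∖{A,C}
Round 2 adds 1:
  {B,C,D}  = {C} ∪ {B,D}
Round 3 adds 1:
  {A}  = Ω∖{B,C,D}
Round 4: already closed under ᶜ and ∪.

Hence σ(ℰ) has 8 members: { {}, {A}, {C}, {A,C}, {B,D}, {A,B,D}, {B,C,D}, Ω }.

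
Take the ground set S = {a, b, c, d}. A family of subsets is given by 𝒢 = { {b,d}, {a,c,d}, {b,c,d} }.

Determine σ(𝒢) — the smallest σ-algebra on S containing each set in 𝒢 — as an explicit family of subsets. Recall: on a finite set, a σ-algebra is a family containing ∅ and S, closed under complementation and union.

σ(𝒢) (16 sets): { ∅, {a}, {b}, {c}, {d}, {a,b}, {a,c}, {a,d}, {b,c}, {b,d}, {c,d}, {a,b,c}, {a,b,d}, {a,c,d}, {b,c,d}, S }

Derivation:
Seed the family with 𝒢 together with ∅ and S: { ∅, {b,d}, {a,c,d}, {b,c,d}, S }.
Iteration 1 adds 3:
  {a}  = complement {b,c,d}
  {b}  = complement {a,c,d}
  {a,c}  = complement {b,d}
  |family| = 8
Iteration 2: +3 →
  {a,b}  = {b} ∪ {a}
  {a,b,c}  = {b} ∪ {a,c}
  {a,b,d}  = {b,d} ∪ {a}
  |family| = 11
Iteration 3 adds 3:
  {c}  = complement {a,b,d}
  {d}  = complement {a,b,c}
  {c,d}  = complement {a,b}
  |family| = 14
Iteration 4 adds 2:
  {a,d}  = {d} ∪ {a}
  {b,c}  = {c} ∪ {b}
  |family| = 16
Iteration 5: no new sets; the family is a σ-algebra.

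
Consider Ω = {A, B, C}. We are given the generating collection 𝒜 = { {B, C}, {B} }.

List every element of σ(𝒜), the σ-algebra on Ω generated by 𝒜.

Start: 𝒜 ∪ {∅, Ω} = { ∅, {B}, {B, C}, Ω }.
Step 1 (2 new):
  {A}  = ᶜ of {B, C}
  {A, C}  = ᶜ of {B}
Step 2. New:
  {A, B}  = {B} ∪ {A}
Step 3 adds 1:
  {C}  = ᶜ of {A, B}
Step 4: stable.

|σ(𝒜)| = 8.  σ(𝒜) = { ∅, {A}, {B}, {C}, {A, B}, {A, C}, {B, C}, Ω }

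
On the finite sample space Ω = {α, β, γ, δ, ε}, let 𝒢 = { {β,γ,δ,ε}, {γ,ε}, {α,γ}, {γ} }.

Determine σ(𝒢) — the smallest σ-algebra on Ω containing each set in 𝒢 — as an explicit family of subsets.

Start: 𝒢 ∪ {∅, Ω} = { ∅, {γ}, {α,γ}, {γ,ε}, {β,γ,δ,ε}, Ω }.
Iteration 1. New:
  {α}  = complement {β,γ,δ,ε}
  {α,β,δ}  = complement {γ,ε}
  {α,γ,ε}  = {α,γ} ∪ {γ,ε}
  {β,δ,ε}  = complement {α,γ}
  {α,β,δ,ε}  = complement {γ}
  (now 11)
Iteration 2: +2 →
  {β,δ}  = complement {α,γ,ε}
  {α,β,γ,δ}  = {α,β,δ} ∪ {γ}
  (now 13)
Iteration 3: 2 new —
  {ε}  = complement {α,β,γ,δ}
  {β,γ,δ}  = {γ} ∪ {β,δ}
  (now 15)
Iteration 4: 1 new —
  {α,ε}  = complement {β,γ,δ}
  (now 16)
Iteration 5: already closed under ᶜ and ∪.

Therefore σ(𝒢) = { ∅, {α}, {γ}, {ε}, {α,γ}, {α,ε}, {β,δ}, {γ,ε}, {α,β,δ}, {α,γ,ε}, {β,γ,δ}, {β,δ,ε}, {α,β,γ,δ}, {α,β,δ,ε}, {β,γ,δ,ε}, Ω } (|σ(𝒢)| = 16).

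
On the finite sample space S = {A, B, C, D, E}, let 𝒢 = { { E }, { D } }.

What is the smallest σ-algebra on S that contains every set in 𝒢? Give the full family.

Seed the family with 𝒢 together with ∅ and S: { {  }, { D }, { E }, S }.
Pass 1 (3 new):
  { D, E }  = { D } ∪ { E }
  { A, B, C, D }  = complement { E }
  { A, B, C, E }  = complement { D }
  — 7 sets.
Pass 2. New:
  { A, B, C }  = complement { D, E }
  — 8 sets.
Pass 3: already closed under ᶜ and ∪.

σ(𝒢) = { {  }, { D }, { E }, { D, E }, { A, B, C }, { A, B, C, D }, { A, B, C, E }, S }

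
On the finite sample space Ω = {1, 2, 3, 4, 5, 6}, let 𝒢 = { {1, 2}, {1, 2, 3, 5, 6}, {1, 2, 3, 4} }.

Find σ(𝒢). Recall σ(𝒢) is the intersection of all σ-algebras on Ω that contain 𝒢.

|σ(𝒢)| = 16.  σ(𝒢) = { {}, {3}, {4}, {1, 2}, {3, 4}, {5, 6}, {1, 2, 3}, {1, 2, 4}, {3, 5, 6}, {4, 5, 6}, {1, 2, 3, 4}, {1, 2, 5, 6}, {3, 4, 5, 6}, {1, 2, 3, 5, 6}, {1, 2, 4, 5, 6}, Ω }

Working:
Take S₀ = 𝒢 ∪ {∅, Ω} = { {}, {1, 2}, {1, 2, 3, 4}, {1, 2, 3, 5, 6}, Ω }.
Step 1: 3 new —
  {4}  = {1, 2, 3, 5, 6}ᶜ
  {5, 6}  = {1, 2, 3, 4}ᶜ
  {3, 4, 5, 6}  = {1, 2}ᶜ
  |family| = 8
Step 2: +3 →
  {1, 2, 4}  = {4} ∪ {1, 2}
  {4, 5, 6}  = {4} ∪ {5, 6}
  {1, 2, 5, 6}  = {1, 2} ∪ {5, 6}
  |family| = 11
Step 3. New:
  {3, 4}  = {1, 2, 5, 6}ᶜ
  {1, 2, 3}  = {4, 5, 6}ᶜ
  {3, 5, 6}  = {1, 2, 4}ᶜ
  {1, 2, 4, 5, 6}  = {5, 6} ∪ {1, 2, 4}
  |family| = 15
Step 4: 1 new —
  {3}  = {1, 2, 4, 5, 6}ᶜ
  |family| = 16
Step 5: closed — nothing new.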